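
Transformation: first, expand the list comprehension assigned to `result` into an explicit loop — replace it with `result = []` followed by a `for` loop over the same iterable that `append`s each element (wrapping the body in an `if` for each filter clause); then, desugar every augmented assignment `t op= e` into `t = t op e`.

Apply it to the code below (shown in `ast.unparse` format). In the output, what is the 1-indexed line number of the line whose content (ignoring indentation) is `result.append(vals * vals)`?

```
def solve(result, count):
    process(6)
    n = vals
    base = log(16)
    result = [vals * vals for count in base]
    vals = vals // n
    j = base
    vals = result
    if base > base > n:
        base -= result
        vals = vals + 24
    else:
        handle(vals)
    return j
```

7

Transformed code:
def solve(result, count):
    process(6)
    n = vals
    base = log(16)
    result = []
    for count in base:
        result.append(vals * vals)
    vals = vals // n
    j = base
    vals = result
    if base > base > n:
        base = base - result
        vals = vals + 24
    else:
        handle(vals)
    return j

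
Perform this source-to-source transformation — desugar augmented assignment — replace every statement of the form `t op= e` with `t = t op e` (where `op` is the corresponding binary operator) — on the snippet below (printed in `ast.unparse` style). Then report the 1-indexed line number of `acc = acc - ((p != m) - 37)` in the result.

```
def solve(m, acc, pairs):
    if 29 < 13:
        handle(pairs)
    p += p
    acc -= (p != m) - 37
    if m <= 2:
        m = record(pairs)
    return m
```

Transformed code:
def solve(m, acc, pairs):
    if 29 < 13:
        handle(pairs)
    p = p + p
    acc = acc - ((p != m) - 37)
    if m <= 2:
        m = record(pairs)
    return m

5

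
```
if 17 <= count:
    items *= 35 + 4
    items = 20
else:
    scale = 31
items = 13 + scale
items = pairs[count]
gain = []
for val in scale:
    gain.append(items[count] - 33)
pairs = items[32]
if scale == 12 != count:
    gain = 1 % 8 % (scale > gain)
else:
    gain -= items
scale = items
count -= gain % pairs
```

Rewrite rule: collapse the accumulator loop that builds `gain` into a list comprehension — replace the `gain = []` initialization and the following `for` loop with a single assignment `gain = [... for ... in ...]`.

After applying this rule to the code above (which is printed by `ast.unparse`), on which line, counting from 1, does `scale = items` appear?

14

Transformed code:
if 17 <= count:
    items *= 35 + 4
    items = 20
else:
    scale = 31
items = 13 + scale
items = pairs[count]
gain = [items[count] - 33 for val in scale]
pairs = items[32]
if scale == 12 != count:
    gain = 1 % 8 % (scale > gain)
else:
    gain -= items
scale = items
count -= gain % pairs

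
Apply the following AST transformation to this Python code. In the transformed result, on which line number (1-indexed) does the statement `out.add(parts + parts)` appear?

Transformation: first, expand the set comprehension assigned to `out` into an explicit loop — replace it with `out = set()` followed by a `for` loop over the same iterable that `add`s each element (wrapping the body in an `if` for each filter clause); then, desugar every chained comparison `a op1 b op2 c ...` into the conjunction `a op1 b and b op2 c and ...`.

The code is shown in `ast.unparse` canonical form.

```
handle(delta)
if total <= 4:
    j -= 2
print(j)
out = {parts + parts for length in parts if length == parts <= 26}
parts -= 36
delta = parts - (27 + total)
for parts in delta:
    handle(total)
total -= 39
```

8

Transformed code:
handle(delta)
if total <= 4:
    j -= 2
print(j)
out = set()
for length in parts:
    if length == parts and parts <= 26:
        out.add(parts + parts)
parts -= 36
delta = parts - (27 + total)
for parts in delta:
    handle(total)
total -= 39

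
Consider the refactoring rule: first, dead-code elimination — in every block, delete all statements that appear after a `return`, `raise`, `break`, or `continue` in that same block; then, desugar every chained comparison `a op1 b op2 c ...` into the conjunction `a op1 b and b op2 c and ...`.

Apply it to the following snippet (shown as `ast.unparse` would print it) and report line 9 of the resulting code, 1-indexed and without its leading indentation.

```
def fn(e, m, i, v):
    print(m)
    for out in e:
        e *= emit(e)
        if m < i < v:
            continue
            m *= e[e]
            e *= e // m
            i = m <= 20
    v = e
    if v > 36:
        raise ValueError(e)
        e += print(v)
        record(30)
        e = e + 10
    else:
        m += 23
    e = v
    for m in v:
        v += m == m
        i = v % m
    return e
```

raise ValueError(e)

Transformed code:
def fn(e, m, i, v):
    print(m)
    for out in e:
        e *= emit(e)
        if m < i and i < v:
            continue
    v = e
    if v > 36:
        raise ValueError(e)
    else:
        m += 23
    e = v
    for m in v:
        v += m == m
        i = v % m
    return e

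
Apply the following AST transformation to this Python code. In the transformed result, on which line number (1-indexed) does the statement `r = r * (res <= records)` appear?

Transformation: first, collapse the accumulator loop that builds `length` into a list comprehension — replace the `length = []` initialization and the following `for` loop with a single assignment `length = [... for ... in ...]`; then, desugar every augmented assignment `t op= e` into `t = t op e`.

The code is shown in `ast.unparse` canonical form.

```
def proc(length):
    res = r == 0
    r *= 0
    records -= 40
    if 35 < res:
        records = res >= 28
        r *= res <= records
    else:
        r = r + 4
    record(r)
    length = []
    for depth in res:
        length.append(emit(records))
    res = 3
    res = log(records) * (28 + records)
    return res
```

7

Transformed code:
def proc(length):
    res = r == 0
    r = r * 0
    records = records - 40
    if 35 < res:
        records = res >= 28
        r = r * (res <= records)
    else:
        r = r + 4
    record(r)
    length = [emit(records) for depth in res]
    res = 3
    res = log(records) * (28 + records)
    return res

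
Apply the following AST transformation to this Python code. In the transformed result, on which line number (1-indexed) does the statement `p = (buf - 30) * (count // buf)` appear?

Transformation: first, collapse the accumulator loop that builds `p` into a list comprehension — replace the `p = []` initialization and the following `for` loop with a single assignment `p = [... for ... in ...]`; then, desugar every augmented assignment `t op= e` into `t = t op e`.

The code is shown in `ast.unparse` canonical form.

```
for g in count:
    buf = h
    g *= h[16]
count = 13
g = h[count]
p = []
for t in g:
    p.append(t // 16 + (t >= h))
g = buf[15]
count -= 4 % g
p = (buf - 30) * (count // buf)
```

9

Transformed code:
for g in count:
    buf = h
    g = g * h[16]
count = 13
g = h[count]
p = [t // 16 + (t >= h) for t in g]
g = buf[15]
count = count - 4 % g
p = (buf - 30) * (count // buf)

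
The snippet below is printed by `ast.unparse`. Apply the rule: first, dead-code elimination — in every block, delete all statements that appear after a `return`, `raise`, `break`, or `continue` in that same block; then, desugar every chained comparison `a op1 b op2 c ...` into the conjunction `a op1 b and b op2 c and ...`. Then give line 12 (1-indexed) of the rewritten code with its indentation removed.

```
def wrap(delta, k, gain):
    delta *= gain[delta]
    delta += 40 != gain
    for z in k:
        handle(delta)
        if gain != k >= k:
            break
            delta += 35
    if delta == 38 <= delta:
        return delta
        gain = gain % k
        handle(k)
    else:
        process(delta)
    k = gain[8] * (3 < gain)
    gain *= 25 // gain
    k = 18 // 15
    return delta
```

k = gain[8] * (3 < gain)

Transformed code:
def wrap(delta, k, gain):
    delta *= gain[delta]
    delta += 40 != gain
    for z in k:
        handle(delta)
        if gain != k and k >= k:
            break
    if delta == 38 and 38 <= delta:
        return delta
    else:
        process(delta)
    k = gain[8] * (3 < gain)
    gain *= 25 // gain
    k = 18 // 15
    return delta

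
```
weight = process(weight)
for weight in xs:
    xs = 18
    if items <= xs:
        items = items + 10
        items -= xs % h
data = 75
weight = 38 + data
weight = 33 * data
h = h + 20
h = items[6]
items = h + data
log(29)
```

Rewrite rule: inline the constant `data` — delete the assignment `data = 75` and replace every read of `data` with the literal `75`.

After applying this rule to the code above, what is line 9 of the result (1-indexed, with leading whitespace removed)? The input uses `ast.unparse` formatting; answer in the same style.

h = h + 20

Transformed code:
weight = process(weight)
for weight in xs:
    xs = 18
    if items <= xs:
        items = items + 10
        items -= xs % h
weight = 38 + 75
weight = 33 * 75
h = h + 20
h = items[6]
items = h + 75
log(29)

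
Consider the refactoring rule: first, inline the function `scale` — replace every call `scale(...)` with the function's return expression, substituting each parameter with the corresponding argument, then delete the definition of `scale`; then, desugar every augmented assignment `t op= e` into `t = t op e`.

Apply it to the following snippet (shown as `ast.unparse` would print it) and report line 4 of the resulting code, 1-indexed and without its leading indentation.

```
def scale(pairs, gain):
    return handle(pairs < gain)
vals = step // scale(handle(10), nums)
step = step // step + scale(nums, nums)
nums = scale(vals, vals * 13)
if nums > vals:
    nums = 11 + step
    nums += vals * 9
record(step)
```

Transformed code:
vals = step // handle(handle(10) < nums)
step = step // step + handle(nums < nums)
nums = handle(vals < vals * 13)
if nums > vals:
    nums = 11 + step
    nums = nums + vals * 9
record(step)

if nums > vals:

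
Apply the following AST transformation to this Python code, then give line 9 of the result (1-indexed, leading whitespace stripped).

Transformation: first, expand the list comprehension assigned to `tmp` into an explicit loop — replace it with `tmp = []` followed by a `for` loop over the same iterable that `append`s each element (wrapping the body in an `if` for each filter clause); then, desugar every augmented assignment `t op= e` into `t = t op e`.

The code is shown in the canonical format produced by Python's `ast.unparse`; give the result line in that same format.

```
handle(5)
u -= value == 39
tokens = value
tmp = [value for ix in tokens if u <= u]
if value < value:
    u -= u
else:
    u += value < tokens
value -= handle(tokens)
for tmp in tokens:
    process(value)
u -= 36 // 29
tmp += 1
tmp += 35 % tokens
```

u = u - u

Transformed code:
handle(5)
u = u - (value == 39)
tokens = value
tmp = []
for ix in tokens:
    if u <= u:
        tmp.append(value)
if value < value:
    u = u - u
else:
    u = u + (value < tokens)
value = value - handle(tokens)
for tmp in tokens:
    process(value)
u = u - 36 // 29
tmp = tmp + 1
tmp = tmp + 35 % tokens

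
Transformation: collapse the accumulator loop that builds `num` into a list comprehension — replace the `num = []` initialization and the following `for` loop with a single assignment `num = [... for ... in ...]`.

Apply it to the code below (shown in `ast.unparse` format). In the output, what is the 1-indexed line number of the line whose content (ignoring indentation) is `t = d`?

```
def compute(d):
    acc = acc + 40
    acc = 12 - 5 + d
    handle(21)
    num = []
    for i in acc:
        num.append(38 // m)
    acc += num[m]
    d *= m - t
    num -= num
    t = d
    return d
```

Transformed code:
def compute(d):
    acc = acc + 40
    acc = 12 - 5 + d
    handle(21)
    num = [38 // m for i in acc]
    acc += num[m]
    d *= m - t
    num -= num
    t = d
    return d

9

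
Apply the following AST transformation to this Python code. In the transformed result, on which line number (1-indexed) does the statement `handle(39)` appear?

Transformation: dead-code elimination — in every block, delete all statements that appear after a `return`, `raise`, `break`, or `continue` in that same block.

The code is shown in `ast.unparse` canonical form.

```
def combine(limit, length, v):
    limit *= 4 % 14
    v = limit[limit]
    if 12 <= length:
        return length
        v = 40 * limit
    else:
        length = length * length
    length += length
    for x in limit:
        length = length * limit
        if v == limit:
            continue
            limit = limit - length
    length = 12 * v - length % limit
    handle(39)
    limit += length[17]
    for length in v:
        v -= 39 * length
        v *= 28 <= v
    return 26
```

Transformed code:
def combine(limit, length, v):
    limit *= 4 % 14
    v = limit[limit]
    if 12 <= length:
        return length
    else:
        length = length * length
    length += length
    for x in limit:
        length = length * limit
        if v == limit:
            continue
    length = 12 * v - length % limit
    handle(39)
    limit += length[17]
    for length in v:
        v -= 39 * length
        v *= 28 <= v
    return 26

14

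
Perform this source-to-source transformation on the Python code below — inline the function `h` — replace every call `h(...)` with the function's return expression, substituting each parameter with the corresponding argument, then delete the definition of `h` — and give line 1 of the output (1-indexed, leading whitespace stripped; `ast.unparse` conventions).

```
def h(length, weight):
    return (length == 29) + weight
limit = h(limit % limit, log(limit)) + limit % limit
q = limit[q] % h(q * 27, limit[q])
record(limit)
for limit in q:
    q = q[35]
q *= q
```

Transformed code:
limit = (limit % limit == 29) + log(limit) + limit % limit
q = limit[q] % ((q * 27 == 29) + limit[q])
record(limit)
for limit in q:
    q = q[35]
q *= q

limit = (limit % limit == 29) + log(limit) + limit % limit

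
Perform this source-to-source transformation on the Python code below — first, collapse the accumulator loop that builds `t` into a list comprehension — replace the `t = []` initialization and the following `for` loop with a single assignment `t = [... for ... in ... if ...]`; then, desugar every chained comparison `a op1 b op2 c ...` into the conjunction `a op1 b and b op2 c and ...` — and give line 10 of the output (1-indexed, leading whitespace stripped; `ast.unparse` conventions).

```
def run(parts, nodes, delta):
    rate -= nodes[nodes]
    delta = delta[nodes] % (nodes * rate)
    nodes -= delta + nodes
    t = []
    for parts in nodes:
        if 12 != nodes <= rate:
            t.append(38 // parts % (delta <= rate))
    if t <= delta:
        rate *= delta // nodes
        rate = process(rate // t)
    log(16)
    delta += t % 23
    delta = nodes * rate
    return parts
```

Transformed code:
def run(parts, nodes, delta):
    rate -= nodes[nodes]
    delta = delta[nodes] % (nodes * rate)
    nodes -= delta + nodes
    t = [38 // parts % (delta <= rate) for parts in nodes if 12 != nodes and nodes <= rate]
    if t <= delta:
        rate *= delta // nodes
        rate = process(rate // t)
    log(16)
    delta += t % 23
    delta = nodes * rate
    return parts

delta += t % 23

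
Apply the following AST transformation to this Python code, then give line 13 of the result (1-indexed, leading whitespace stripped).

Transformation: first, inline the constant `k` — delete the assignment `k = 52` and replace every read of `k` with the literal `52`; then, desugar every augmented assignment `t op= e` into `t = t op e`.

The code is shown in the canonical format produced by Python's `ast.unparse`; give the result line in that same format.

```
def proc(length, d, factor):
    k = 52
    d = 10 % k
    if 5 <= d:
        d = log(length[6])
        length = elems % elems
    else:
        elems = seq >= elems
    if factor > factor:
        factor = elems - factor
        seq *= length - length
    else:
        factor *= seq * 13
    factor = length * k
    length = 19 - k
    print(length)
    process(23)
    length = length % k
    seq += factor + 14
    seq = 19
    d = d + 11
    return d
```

factor = length * 52

Transformed code:
def proc(length, d, factor):
    d = 10 % 52
    if 5 <= d:
        d = log(length[6])
        length = elems % elems
    else:
        elems = seq >= elems
    if factor > factor:
        factor = elems - factor
        seq = seq * (length - length)
    else:
        factor = factor * (seq * 13)
    factor = length * 52
    length = 19 - 52
    print(length)
    process(23)
    length = length % 52
    seq = seq + (factor + 14)
    seq = 19
    d = d + 11
    return d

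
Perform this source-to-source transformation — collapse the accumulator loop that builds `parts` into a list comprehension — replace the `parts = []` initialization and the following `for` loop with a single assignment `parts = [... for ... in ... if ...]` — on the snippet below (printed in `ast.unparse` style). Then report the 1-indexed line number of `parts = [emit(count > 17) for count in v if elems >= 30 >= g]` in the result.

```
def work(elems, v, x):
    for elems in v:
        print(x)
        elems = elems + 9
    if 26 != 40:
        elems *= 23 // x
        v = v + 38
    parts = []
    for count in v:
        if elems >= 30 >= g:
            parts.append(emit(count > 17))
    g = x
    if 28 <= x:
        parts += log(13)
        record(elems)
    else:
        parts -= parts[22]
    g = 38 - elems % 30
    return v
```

8

Transformed code:
def work(elems, v, x):
    for elems in v:
        print(x)
        elems = elems + 9
    if 26 != 40:
        elems *= 23 // x
        v = v + 38
    parts = [emit(count > 17) for count in v if elems >= 30 >= g]
    g = x
    if 28 <= x:
        parts += log(13)
        record(elems)
    else:
        parts -= parts[22]
    g = 38 - elems % 30
    return v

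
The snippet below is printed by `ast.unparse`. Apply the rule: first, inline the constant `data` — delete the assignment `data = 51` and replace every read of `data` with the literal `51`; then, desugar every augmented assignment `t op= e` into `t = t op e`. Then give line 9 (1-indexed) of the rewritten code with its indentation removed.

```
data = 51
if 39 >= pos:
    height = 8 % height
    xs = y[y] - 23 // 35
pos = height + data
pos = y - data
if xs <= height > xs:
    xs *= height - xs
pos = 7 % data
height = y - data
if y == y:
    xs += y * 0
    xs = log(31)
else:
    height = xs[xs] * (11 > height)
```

height = y - 51

Transformed code:
if 39 >= pos:
    height = 8 % height
    xs = y[y] - 23 // 35
pos = height + 51
pos = y - 51
if xs <= height > xs:
    xs = xs * (height - xs)
pos = 7 % 51
height = y - 51
if y == y:
    xs = xs + y * 0
    xs = log(31)
else:
    height = xs[xs] * (11 > height)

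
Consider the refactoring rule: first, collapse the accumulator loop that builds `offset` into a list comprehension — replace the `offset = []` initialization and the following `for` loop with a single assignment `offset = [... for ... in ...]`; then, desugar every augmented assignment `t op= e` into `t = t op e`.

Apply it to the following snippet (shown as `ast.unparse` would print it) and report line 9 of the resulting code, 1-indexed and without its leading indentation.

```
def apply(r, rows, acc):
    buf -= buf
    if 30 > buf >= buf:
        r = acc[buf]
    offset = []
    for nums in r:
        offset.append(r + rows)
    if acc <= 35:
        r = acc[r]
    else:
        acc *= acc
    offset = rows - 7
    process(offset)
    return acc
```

acc = acc * acc

Transformed code:
def apply(r, rows, acc):
    buf = buf - buf
    if 30 > buf >= buf:
        r = acc[buf]
    offset = [r + rows for nums in r]
    if acc <= 35:
        r = acc[r]
    else:
        acc = acc * acc
    offset = rows - 7
    process(offset)
    return acc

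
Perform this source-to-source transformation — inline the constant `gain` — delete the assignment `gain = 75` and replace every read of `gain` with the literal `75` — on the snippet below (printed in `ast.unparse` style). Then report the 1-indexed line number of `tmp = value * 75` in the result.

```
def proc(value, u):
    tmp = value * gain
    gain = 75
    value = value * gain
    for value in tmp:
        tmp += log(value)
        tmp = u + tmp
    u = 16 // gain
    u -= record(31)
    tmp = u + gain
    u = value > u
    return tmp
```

2

Transformed code:
def proc(value, u):
    tmp = value * 75
    value = value * 75
    for value in tmp:
        tmp += log(value)
        tmp = u + tmp
    u = 16 // 75
    u -= record(31)
    tmp = u + 75
    u = value > u
    return tmp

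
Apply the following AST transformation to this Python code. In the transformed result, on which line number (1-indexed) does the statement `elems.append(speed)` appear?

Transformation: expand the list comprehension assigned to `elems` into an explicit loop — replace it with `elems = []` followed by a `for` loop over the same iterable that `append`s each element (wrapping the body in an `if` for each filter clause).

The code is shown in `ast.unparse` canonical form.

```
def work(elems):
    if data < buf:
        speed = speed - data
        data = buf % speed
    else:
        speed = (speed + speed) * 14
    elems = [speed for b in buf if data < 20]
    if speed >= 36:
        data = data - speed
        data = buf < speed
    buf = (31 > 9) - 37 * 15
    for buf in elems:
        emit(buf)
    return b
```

Transformed code:
def work(elems):
    if data < buf:
        speed = speed - data
        data = buf % speed
    else:
        speed = (speed + speed) * 14
    elems = []
    for b in buf:
        if data < 20:
            elems.append(speed)
    if speed >= 36:
        data = data - speed
        data = buf < speed
    buf = (31 > 9) - 37 * 15
    for buf in elems:
        emit(buf)
    return b

10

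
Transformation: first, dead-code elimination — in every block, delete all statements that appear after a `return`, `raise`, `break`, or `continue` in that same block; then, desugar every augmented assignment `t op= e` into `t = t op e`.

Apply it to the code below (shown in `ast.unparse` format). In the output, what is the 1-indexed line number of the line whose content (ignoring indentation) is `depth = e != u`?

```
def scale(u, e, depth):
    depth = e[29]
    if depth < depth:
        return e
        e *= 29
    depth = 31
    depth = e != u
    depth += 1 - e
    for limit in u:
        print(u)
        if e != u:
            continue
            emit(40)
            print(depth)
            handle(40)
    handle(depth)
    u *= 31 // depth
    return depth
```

6

Transformed code:
def scale(u, e, depth):
    depth = e[29]
    if depth < depth:
        return e
    depth = 31
    depth = e != u
    depth = depth + (1 - e)
    for limit in u:
        print(u)
        if e != u:
            continue
    handle(depth)
    u = u * (31 // depth)
    return depth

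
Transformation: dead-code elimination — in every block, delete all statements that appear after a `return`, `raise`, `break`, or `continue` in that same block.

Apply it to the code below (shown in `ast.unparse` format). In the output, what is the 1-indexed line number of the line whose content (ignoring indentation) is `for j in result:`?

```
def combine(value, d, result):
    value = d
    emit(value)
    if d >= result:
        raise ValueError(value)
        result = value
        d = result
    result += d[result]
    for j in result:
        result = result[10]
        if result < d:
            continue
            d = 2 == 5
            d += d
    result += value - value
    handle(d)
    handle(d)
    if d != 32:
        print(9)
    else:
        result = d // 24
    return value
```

7

Transformed code:
def combine(value, d, result):
    value = d
    emit(value)
    if d >= result:
        raise ValueError(value)
    result += d[result]
    for j in result:
        result = result[10]
        if result < d:
            continue
    result += value - value
    handle(d)
    handle(d)
    if d != 32:
        print(9)
    else:
        result = d // 24
    return value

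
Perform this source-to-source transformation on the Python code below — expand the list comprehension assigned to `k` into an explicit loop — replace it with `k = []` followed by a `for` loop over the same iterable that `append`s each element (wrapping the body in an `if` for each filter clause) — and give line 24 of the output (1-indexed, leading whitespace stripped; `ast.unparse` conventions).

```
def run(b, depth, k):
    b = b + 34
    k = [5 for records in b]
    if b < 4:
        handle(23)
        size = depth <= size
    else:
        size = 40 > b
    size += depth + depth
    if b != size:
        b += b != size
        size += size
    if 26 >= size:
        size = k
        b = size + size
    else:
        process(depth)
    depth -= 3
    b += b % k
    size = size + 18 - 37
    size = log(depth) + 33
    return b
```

Transformed code:
def run(b, depth, k):
    b = b + 34
    k = []
    for records in b:
        k.append(5)
    if b < 4:
        handle(23)
        size = depth <= size
    else:
        size = 40 > b
    size += depth + depth
    if b != size:
        b += b != size
        size += size
    if 26 >= size:
        size = k
        b = size + size
    else:
        process(depth)
    depth -= 3
    b += b % k
    size = size + 18 - 37
    size = log(depth) + 33
    return b

return b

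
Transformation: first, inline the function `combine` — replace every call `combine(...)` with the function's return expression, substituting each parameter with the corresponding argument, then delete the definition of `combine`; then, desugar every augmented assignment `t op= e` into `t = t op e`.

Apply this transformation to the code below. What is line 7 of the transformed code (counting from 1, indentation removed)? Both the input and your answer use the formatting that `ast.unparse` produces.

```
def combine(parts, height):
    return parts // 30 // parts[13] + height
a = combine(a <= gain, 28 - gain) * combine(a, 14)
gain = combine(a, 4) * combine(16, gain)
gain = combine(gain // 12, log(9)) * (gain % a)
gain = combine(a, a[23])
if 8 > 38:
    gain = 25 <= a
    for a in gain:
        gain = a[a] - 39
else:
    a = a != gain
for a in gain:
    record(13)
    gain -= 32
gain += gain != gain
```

Transformed code:
a = ((a <= gain) // 30 // (a <= gain)[13] + (28 - gain)) * (a // 30 // a[13] + 14)
gain = (a // 30 // a[13] + 4) * (16 // 30 // 16[13] + gain)
gain = (gain // 12 // 30 // (gain // 12)[13] + log(9)) * (gain % a)
gain = a // 30 // a[13] + a[23]
if 8 > 38:
    gain = 25 <= a
    for a in gain:
        gain = a[a] - 39
else:
    a = a != gain
for a in gain:
    record(13)
    gain = gain - 32
gain = gain + (gain != gain)

for a in gain:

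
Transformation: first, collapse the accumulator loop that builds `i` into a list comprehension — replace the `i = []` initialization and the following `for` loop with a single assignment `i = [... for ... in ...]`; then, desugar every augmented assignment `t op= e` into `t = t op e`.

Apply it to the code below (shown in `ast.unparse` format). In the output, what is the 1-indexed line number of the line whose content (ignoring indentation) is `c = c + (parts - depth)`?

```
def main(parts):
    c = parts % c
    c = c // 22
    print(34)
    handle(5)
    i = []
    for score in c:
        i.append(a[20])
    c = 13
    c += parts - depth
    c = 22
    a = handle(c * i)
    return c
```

8

Transformed code:
def main(parts):
    c = parts % c
    c = c // 22
    print(34)
    handle(5)
    i = [a[20] for score in c]
    c = 13
    c = c + (parts - depth)
    c = 22
    a = handle(c * i)
    return c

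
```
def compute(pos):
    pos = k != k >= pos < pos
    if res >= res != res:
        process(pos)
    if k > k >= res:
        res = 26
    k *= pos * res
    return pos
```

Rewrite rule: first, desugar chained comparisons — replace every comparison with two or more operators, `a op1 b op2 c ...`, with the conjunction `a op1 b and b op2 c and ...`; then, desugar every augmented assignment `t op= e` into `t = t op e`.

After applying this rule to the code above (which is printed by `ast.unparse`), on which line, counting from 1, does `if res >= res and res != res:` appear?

3

Transformed code:
def compute(pos):
    pos = k != k and k >= pos and (pos < pos)
    if res >= res and res != res:
        process(pos)
    if k > k and k >= res:
        res = 26
    k = k * (pos * res)
    return pos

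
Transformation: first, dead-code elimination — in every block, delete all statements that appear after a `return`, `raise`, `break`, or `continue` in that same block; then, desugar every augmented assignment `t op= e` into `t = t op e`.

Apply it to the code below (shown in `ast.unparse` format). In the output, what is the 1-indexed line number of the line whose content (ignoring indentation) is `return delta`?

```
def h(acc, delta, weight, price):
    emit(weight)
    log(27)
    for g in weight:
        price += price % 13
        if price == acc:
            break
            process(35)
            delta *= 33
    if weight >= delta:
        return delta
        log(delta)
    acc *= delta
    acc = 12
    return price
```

9

Transformed code:
def h(acc, delta, weight, price):
    emit(weight)
    log(27)
    for g in weight:
        price = price + price % 13
        if price == acc:
            break
    if weight >= delta:
        return delta
    acc = acc * delta
    acc = 12
    return price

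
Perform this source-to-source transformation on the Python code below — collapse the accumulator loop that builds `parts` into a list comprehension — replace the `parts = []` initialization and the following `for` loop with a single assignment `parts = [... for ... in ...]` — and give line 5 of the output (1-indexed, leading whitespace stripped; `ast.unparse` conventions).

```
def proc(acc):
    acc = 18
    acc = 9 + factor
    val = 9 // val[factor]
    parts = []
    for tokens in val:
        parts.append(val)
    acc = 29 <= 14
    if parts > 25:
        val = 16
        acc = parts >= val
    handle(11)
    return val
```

Transformed code:
def proc(acc):
    acc = 18
    acc = 9 + factor
    val = 9 // val[factor]
    parts = [val for tokens in val]
    acc = 29 <= 14
    if parts > 25:
        val = 16
        acc = parts >= val
    handle(11)
    return val

parts = [val for tokens in val]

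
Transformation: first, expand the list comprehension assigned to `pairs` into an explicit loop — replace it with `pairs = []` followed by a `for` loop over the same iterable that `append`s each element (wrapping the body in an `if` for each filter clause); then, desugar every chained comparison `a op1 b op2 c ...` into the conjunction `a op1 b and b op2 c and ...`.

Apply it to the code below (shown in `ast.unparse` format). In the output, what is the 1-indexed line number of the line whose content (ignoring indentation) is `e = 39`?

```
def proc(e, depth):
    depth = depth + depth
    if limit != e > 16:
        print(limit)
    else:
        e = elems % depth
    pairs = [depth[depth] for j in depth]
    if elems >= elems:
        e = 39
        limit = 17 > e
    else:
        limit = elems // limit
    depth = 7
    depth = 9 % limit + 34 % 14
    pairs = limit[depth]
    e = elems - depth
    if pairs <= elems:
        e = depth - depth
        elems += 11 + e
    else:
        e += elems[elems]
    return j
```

Transformed code:
def proc(e, depth):
    depth = depth + depth
    if limit != e and e > 16:
        print(limit)
    else:
        e = elems % depth
    pairs = []
    for j in depth:
        pairs.append(depth[depth])
    if elems >= elems:
        e = 39
        limit = 17 > e
    else:
        limit = elems // limit
    depth = 7
    depth = 9 % limit + 34 % 14
    pairs = limit[depth]
    e = elems - depth
    if pairs <= elems:
        e = depth - depth
        elems += 11 + e
    else:
        e += elems[elems]
    return j

11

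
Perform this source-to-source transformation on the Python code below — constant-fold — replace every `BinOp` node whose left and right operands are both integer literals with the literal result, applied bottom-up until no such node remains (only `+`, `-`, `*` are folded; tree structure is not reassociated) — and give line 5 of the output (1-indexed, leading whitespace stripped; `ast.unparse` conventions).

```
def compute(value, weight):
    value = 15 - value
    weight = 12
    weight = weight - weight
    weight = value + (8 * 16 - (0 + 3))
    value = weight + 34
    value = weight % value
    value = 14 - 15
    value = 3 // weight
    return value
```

Transformed code:
def compute(value, weight):
    value = 15 - value
    weight = 12
    weight = weight - weight
    weight = value + 125
    value = weight + 34
    value = weight % value
    value = -1
    value = 3 // weight
    return value

weight = value + 125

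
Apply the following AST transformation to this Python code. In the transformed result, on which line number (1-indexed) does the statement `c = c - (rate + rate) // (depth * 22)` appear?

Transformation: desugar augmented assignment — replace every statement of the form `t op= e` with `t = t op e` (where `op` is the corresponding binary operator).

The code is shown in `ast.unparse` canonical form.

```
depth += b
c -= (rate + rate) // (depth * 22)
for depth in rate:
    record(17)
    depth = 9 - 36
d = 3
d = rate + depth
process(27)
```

Transformed code:
depth = depth + b
c = c - (rate + rate) // (depth * 22)
for depth in rate:
    record(17)
    depth = 9 - 36
d = 3
d = rate + depth
process(27)

2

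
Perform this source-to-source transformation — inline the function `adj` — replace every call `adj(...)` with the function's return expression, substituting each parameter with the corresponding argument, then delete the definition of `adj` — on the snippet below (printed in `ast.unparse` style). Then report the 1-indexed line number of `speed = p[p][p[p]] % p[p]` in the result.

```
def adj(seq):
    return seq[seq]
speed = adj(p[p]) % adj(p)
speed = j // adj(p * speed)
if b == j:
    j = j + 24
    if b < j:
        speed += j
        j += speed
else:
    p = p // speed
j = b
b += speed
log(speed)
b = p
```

1

Transformed code:
speed = p[p][p[p]] % p[p]
speed = j // (p * speed)[p * speed]
if b == j:
    j = j + 24
    if b < j:
        speed += j
        j += speed
else:
    p = p // speed
j = b
b += speed
log(speed)
b = p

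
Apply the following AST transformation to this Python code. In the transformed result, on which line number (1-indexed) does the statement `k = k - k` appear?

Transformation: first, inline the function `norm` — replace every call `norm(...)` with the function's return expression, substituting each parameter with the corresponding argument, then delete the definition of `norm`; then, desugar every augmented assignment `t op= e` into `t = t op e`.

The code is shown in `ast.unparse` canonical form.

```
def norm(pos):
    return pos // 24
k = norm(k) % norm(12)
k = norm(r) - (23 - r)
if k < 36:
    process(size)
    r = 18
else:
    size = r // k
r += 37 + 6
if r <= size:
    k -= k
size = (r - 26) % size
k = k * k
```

Transformed code:
k = k // 24 % (12 // 24)
k = r // 24 - (23 - r)
if k < 36:
    process(size)
    r = 18
else:
    size = r // k
r = r + (37 + 6)
if r <= size:
    k = k - k
size = (r - 26) % size
k = k * k

10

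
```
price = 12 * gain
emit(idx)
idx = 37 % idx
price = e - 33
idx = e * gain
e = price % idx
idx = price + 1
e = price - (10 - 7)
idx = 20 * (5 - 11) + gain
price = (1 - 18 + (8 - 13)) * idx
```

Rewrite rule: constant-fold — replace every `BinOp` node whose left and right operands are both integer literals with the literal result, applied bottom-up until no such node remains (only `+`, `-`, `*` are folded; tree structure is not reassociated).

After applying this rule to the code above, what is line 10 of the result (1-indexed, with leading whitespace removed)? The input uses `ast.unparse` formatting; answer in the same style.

price = -22 * idx

Transformed code:
price = 12 * gain
emit(idx)
idx = 37 % idx
price = e - 33
idx = e * gain
e = price % idx
idx = price + 1
e = price - 3
idx = -120 + gain
price = -22 * idx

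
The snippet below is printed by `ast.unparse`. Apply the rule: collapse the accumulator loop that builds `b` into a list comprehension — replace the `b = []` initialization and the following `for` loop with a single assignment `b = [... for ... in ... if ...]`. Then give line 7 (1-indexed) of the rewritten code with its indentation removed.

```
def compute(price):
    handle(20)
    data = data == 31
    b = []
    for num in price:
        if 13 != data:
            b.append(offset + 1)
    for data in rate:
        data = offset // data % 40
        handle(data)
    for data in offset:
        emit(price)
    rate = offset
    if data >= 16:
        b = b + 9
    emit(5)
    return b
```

handle(data)

Transformed code:
def compute(price):
    handle(20)
    data = data == 31
    b = [offset + 1 for num in price if 13 != data]
    for data in rate:
        data = offset // data % 40
        handle(data)
    for data in offset:
        emit(price)
    rate = offset
    if data >= 16:
        b = b + 9
    emit(5)
    return b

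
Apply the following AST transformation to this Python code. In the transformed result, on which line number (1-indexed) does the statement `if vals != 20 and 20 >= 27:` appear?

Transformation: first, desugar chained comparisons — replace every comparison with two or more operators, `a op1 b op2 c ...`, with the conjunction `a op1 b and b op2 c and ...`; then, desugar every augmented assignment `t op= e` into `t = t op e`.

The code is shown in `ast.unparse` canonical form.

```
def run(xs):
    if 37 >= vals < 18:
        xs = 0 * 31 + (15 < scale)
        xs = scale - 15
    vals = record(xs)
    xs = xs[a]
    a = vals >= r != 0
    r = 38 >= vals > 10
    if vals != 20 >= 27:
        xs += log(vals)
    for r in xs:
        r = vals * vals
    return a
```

Transformed code:
def run(xs):
    if 37 >= vals and vals < 18:
        xs = 0 * 31 + (15 < scale)
        xs = scale - 15
    vals = record(xs)
    xs = xs[a]
    a = vals >= r and r != 0
    r = 38 >= vals and vals > 10
    if vals != 20 and 20 >= 27:
        xs = xs + log(vals)
    for r in xs:
        r = vals * vals
    return a

9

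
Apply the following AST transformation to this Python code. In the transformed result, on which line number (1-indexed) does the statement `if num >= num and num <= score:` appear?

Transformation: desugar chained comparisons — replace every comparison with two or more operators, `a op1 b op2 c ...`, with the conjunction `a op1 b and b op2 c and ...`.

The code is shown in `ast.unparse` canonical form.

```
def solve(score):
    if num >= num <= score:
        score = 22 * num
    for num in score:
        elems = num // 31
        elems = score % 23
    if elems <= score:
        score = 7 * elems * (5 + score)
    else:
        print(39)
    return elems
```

Transformed code:
def solve(score):
    if num >= num and num <= score:
        score = 22 * num
    for num in score:
        elems = num // 31
        elems = score % 23
    if elems <= score:
        score = 7 * elems * (5 + score)
    else:
        print(39)
    return elems

2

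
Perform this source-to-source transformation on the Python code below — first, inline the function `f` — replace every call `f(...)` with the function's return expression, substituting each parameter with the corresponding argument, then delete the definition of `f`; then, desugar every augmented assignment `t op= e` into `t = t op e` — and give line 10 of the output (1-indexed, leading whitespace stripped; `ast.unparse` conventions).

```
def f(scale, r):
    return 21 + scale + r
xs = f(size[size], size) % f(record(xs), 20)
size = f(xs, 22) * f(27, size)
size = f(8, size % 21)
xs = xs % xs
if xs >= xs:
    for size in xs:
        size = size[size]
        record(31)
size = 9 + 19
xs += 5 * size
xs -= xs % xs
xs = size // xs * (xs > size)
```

Transformed code:
xs = (21 + size[size] + size) % (21 + record(xs) + 20)
size = (21 + xs + 22) * (21 + 27 + size)
size = 21 + 8 + size % 21
xs = xs % xs
if xs >= xs:
    for size in xs:
        size = size[size]
        record(31)
size = 9 + 19
xs = xs + 5 * size
xs = xs - xs % xs
xs = size // xs * (xs > size)

xs = xs + 5 * size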